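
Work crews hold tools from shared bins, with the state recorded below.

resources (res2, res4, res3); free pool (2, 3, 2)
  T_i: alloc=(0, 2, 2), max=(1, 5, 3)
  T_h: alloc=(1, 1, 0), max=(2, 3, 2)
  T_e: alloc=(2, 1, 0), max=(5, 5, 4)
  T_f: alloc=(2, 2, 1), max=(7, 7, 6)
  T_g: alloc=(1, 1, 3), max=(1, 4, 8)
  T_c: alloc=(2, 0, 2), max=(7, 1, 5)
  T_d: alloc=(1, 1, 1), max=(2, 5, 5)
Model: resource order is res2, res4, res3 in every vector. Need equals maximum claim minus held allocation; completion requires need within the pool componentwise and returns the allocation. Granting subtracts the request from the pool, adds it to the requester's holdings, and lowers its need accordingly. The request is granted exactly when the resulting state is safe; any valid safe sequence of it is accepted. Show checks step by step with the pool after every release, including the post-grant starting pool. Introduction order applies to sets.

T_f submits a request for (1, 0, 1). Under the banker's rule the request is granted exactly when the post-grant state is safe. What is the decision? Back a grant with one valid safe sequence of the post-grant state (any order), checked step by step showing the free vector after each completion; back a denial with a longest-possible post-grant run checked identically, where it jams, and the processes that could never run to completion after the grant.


DENY — the pretend-granted state is unsafe.
Key observation: after T_i, T_h the pool peaks at (2, 6, 3), and each blocked process is short somewhere: T_e on res2, res3; T_f on res2, res3; T_g on res3; T_c on res2; T_d on res3.
Pretend the grant happened; the run T_i, T_h goes as far as possible. Step-by-step check:
  pool = (1, 3, 1)
  run T_i (needs (1, 3, 1), free (1, 3, 1)); after release of (0, 2, 2) the pool is (1, 5, 3)
  run T_h (needs (1, 2, 2), free (1, 5, 3)); after release of (1, 1, 0) the pool is (2, 6, 3)
  T_e cannot run: need (3, 4, 4) vs free (2, 6, 3) (insufficient res2 and res3)
  T_f cannot run: need (4, 5, 4) vs free (2, 6, 3) (insufficient res2 and res3)
  T_g cannot run: need (0, 3, 5) vs free (2, 6, 3) (insufficient res3)
  T_c cannot run: need (5, 1, 3) vs free (2, 6, 3) (insufficient res2)
  T_d cannot run: need (1, 4, 4) vs free (2, 6, 3) (insufficient res3)
Processes that could never finish after the grant: T_e, T_f, T_g, T_c and T_d.


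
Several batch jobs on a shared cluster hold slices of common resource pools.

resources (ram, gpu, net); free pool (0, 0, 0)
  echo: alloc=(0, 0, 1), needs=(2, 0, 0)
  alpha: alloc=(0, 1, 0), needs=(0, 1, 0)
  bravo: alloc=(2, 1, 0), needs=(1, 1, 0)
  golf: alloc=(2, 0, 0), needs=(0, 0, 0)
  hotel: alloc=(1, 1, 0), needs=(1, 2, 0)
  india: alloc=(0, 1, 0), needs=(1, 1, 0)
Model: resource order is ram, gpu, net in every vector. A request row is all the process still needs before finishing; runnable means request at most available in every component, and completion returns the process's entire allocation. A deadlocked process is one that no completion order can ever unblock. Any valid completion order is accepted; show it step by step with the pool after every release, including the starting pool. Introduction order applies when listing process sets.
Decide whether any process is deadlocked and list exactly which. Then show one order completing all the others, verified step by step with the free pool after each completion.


Deadlocked set: alpha, bravo, hotel and india.
Key observation: the wall is gpu: completing golf, echo brings the pool only to (2, 0, 1), and all the rest need more.
The rest can finish in the order golf, echo. Step-by-step check:
  pool = (0, 0, 0)
  golf: need (0, 0, 0) fits (0, 0, 0); releases (2, 0, 0), pool now (2, 0, 0)
  echo: need (2, 0, 0) fits (2, 0, 0); releases (0, 0, 1), pool now (2, 0, 1)
None of the blocked processes ever fits:
  blocked: alpha wants (0, 1, 0), pool (2, 0, 1) — not enough gpu
  blocked: bravo wants (1, 1, 0), pool (2, 0, 1) — not enough gpu
  blocked: hotel wants (1, 2, 0), pool (2, 0, 1) — not enough gpu
  blocked: india wants (1, 1, 0), pool (2, 0, 1) — not enough gpu


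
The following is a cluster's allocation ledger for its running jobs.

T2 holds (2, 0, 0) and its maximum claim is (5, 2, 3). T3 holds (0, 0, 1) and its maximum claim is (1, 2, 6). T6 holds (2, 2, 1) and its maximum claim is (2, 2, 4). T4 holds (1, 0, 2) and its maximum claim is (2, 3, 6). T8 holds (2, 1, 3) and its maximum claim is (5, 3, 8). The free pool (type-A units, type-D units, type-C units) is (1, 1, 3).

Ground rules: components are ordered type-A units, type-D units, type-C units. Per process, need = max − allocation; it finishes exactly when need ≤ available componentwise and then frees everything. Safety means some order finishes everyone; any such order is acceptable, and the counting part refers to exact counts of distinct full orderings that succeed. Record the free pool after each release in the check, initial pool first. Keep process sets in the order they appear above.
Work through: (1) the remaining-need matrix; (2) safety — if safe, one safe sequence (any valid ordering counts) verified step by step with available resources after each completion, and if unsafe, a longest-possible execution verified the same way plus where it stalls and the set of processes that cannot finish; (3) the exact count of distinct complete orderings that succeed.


(1) Need matrix, components ordered type-A units, type-D units, type-C units:
  T2: (3, 2, 3)
  T3: (1, 2, 5)
  T6: (0, 0, 3)
  T4: (1, 3, 4)
  T8: (3, 2, 5)
(2) SAFE, for example via the order T6, T4, T8, T2, T3.
Key observation: reading the order forward, T6 is the first process whose need (0, 0, 3) meets the free pool (1, 1, 3) exactly on a resource it requests.
Step-by-step check:
  pool = (1, 1, 3)
  run T6 (needs (0, 0, 3), free (1, 1, 3)); after release of (2, 2, 1) the pool is (3, 3, 4)
  run T4 (needs (1, 3, 4), free (3, 3, 4)); after release of (1, 0, 2) the pool is (4, 3, 6)
  run T8 (needs (3, 2, 5), free (4, 3, 6)); after release of (2, 1, 3) the pool is (6, 4, 9)
  run T2 (needs (3, 2, 3), free (6, 4, 9)); after release of (2, 0, 0) the pool is (8, 4, 9)
  run T3 (needs (1, 2, 5), free (8, 4, 9)); after release of (0, 0, 1) the pool is (8, 4, 10)
(3) Exactly 8 of the possible complete orderings are safe sequences.


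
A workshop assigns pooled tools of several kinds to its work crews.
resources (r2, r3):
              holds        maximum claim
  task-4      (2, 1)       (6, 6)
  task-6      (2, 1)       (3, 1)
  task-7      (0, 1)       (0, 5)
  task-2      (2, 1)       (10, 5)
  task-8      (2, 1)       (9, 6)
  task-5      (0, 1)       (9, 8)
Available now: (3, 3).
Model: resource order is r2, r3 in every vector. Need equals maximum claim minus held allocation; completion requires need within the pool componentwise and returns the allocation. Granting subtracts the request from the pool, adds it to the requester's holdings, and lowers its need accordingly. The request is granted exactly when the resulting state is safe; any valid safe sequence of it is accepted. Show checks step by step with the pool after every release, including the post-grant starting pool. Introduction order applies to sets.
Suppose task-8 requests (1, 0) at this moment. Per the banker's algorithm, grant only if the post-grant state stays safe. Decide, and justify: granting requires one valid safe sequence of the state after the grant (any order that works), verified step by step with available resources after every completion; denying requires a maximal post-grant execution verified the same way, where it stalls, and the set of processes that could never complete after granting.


GRANT — the state after the grant stays safe, e.g. via task-6, task-7, task-4, task-8, task-2, task-5.
Key observation: (2, 3) free after granting still covers task-6 first, and each release covers the next.
Step-by-step check of the post-grant state:
  pool = (2, 3)
  run task-6 (needs (1, 0), free (2, 3)); after release of (2, 1) the pool is (4, 4)
  run task-7 (needs (0, 4), free (4, 4)); after release of (0, 1) the pool is (4, 5)
  run task-4 (needs (4, 5), free (4, 5)); after release of (2, 1) the pool is (6, 6)
  run task-8 (needs (6, 5), free (6, 6)); after release of (3, 1) the pool is (9, 7)
  run task-2 (needs (8, 4), free (9, 7)); after release of (2, 1) the pool is (11, 8)
  run task-5 (needs (9, 7), free (11, 8)); after release of (0, 1) the pool is (11, 9)


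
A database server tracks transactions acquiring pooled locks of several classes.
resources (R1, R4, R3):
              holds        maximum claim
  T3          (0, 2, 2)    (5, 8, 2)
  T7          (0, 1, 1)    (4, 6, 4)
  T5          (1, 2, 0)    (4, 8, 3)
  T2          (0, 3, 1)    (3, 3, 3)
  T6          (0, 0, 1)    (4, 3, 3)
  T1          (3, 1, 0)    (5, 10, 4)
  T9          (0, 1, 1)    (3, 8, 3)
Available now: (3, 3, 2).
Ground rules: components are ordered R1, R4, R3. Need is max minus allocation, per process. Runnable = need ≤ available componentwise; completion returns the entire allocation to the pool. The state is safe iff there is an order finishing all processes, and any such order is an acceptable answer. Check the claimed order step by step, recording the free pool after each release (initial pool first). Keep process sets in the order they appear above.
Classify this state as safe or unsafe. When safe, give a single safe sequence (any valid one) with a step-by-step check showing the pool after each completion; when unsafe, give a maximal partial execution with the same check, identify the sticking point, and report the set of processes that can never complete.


SAFE, for example via the order T2, T5, T9, T7, T6, T1, T3.
Key observation: T2 marks the first exact bind of the order: its need (3, 0, 2) fits the free (3, 3, 2) with zero slack on a requested resource.
Walking it through:
  pool = (3, 3, 2)
  T2 needs (3, 0, 2) <= (3, 3, 2) -> finishes; pool += (0, 3, 1) = (3, 6, 3)
  T5 needs (3, 6, 3) <= (3, 6, 3) -> finishes; pool += (1, 2, 0) = (4, 8, 3)
  T9 needs (3, 7, 2) <= (4, 8, 3) -> finishes; pool += (0, 1, 1) = (4, 9, 4)
  T7 needs (4, 5, 3) <= (4, 9, 4) -> finishes; pool += (0, 1, 1) = (4, 10, 5)
  T6 needs (4, 3, 2) <= (4, 10, 5) -> finishes; pool += (0, 0, 1) = (4, 10, 6)
  T1 needs (2, 9, 4) <= (4, 10, 6) -> finishes; pool += (3, 1, 0) = (7, 11, 6)
  T3 needs (5, 6, 0) <= (7, 11, 6) -> finishes; pool += (0, 2, 2) = (7, 13, 8)


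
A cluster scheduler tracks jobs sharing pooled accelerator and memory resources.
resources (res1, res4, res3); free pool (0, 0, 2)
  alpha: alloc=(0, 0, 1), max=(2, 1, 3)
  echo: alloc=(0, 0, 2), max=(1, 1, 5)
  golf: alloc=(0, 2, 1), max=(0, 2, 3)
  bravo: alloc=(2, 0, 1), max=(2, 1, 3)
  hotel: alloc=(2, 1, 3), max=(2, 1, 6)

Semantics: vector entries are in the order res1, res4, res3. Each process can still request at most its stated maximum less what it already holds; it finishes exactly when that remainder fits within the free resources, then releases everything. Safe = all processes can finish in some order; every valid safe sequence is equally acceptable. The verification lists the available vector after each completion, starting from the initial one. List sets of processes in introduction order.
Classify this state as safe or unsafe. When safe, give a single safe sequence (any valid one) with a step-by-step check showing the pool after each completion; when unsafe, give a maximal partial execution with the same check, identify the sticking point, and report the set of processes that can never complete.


SAFE — a valid safe sequence is golf, hotel, alpha, echo, bravo.
Key observation: reading the order forward, golf is the first process whose need (0, 0, 2) meets the free pool (0, 0, 2) exactly on a resource it requests.
Check, step by step:
  pool = (0, 0, 2)
  run golf (needs (0, 0, 2), free (0, 0, 2)); after release of (0, 2, 1) the pool is (0, 2, 3)
  run hotel (needs (0, 0, 3), free (0, 2, 3)); after release of (2, 1, 3) the pool is (2, 3, 6)
  run alpha (needs (2, 1, 2), free (2, 3, 6)); after release of (0, 0, 1) the pool is (2, 3, 7)
  run echo (needs (1, 1, 3), free (2, 3, 7)); after release of (0, 0, 2) the pool is (2, 3, 9)
  run bravo (needs (0, 1, 2), free (2, 3, 9)); after release of (2, 0, 1) the pool is (4, 3, 10)


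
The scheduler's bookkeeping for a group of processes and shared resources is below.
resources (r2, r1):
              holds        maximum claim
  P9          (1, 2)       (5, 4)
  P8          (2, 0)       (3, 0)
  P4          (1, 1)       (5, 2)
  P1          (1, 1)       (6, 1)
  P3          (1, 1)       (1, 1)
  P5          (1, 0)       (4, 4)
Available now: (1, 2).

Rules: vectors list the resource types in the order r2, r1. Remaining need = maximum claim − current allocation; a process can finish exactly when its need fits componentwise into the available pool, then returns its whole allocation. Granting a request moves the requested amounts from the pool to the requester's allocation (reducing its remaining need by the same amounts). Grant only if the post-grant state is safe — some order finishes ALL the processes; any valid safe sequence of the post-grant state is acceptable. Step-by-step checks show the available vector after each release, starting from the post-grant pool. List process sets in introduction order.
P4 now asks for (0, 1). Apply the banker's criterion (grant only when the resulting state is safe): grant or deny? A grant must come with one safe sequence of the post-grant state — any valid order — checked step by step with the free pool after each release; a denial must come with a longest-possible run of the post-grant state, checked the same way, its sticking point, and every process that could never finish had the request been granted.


GRANT: granting preserves safety; a valid post-grant sequence is P8, P3, P9, P5, P1, P4.
Key observation: with (1, 1) left after the transfer, P8 can run at once — the state stays safe.
Check on the post-grant state, step by step:
  pool = (1, 1)
  P8: need (1, 0) fits (1, 1); releases (2, 0), pool now (3, 1)
  P3: need (0, 0) fits (3, 1); releases (1, 1), pool now (4, 2)
  P9: need (4, 2) fits (4, 2); releases (1, 2), pool now (5, 4)
  P5: need (3, 4) fits (5, 4); releases (1, 0), pool now (6, 4)
  P1: need (5, 0) fits (6, 4); releases (1, 1), pool now (7, 5)
  P4: need (4, 0) fits (7, 5); releases (1, 2), pool now (8, 7)


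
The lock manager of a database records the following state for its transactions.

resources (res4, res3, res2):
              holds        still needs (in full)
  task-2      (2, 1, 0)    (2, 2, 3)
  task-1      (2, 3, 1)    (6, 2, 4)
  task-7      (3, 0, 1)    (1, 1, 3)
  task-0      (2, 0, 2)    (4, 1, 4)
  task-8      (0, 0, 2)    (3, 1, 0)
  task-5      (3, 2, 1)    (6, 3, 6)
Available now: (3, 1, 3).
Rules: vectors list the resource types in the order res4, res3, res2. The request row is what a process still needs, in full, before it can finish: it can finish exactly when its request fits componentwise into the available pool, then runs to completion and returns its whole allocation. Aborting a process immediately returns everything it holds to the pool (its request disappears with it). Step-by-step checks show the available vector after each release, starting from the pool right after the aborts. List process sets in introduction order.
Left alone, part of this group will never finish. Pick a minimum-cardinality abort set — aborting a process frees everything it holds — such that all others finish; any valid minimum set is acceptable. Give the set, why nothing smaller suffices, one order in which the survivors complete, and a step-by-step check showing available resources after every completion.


Abort task-5.
Key observation: task-2 was stuck for good until task-5 gave back (3, 2, 1); in the order shown it finishes at step 3.
Why nothing smaller works: aborting no one leaves the state deadlocked as given.
The survivors complete as task-0, task-7, task-2, task-8, task-1. Step-by-step check (starting from the post-abort pool):
  pool = (6, 3, 4)
  task-0 needs (4, 1, 4) <= (6, 3, 4) -> finishes; pool += (2, 0, 2) = (8, 3, 6)
  task-7 needs (1, 1, 3) <= (8, 3, 6) -> finishes; pool += (3, 0, 1) = (11, 3, 7)
  task-2 needs (2, 2, 3) <= (11, 3, 7) -> finishes; pool += (2, 1, 0) = (13, 4, 7)
  task-8 needs (3, 1, 0) <= (13, 4, 7) -> finishes; pool += (0, 0, 2) = (13, 4, 9)
  task-1 needs (6, 2, 4) <= (13, 4, 9) -> finishes; pool += (2, 3, 1) = (15, 7, 10)


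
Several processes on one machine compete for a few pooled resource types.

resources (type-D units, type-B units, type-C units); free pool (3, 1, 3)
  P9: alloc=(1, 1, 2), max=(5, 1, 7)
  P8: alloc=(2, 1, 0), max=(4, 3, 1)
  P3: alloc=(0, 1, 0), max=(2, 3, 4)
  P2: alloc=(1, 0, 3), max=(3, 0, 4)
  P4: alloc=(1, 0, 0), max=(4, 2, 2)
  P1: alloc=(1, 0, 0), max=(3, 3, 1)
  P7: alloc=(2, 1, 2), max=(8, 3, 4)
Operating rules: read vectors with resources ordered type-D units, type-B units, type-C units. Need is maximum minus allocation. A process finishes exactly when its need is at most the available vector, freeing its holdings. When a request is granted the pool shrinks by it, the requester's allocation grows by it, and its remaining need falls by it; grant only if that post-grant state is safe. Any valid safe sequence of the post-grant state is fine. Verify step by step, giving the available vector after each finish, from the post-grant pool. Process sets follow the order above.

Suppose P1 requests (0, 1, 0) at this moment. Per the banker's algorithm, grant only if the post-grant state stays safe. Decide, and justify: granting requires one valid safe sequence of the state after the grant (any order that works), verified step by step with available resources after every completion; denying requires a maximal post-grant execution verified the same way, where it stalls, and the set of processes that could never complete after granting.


DENY — the pretend-granted state is unsafe.
Key observation: the wall is type-B units: completing P2, P9 brings the pool only to (5, 1, 8), and all the rest need more.
After a pretend grant, a maximal execution: P2, P9 — then nothing else fits. Verifying each step:
  pool = (3, 0, 3)
  P2 needs (2, 0, 1) <= (3, 0, 3) -> finishes; pool += (1, 0, 3) = (4, 0, 6)
  P9 needs (4, 0, 5) <= (4, 0, 6) -> finishes; pool += (1, 1, 2) = (5, 1, 8)
  blocked: P8 wants (2, 2, 1), pool (5, 1, 8) — not enough type-B units
  blocked: P3 wants (2, 2, 4), pool (5, 1, 8) — not enough type-B units
  blocked: P4 wants (3, 2, 2), pool (5, 1, 8) — not enough type-B units
  blocked: P1 wants (2, 2, 1), pool (5, 1, 8) — not enough type-B units
  blocked: P7 wants (6, 2, 2), pool (5, 1, 8) — not enough type-D units and type-B units
Processes that could never finish after the grant: P8, P3, P4, P1 and P7.


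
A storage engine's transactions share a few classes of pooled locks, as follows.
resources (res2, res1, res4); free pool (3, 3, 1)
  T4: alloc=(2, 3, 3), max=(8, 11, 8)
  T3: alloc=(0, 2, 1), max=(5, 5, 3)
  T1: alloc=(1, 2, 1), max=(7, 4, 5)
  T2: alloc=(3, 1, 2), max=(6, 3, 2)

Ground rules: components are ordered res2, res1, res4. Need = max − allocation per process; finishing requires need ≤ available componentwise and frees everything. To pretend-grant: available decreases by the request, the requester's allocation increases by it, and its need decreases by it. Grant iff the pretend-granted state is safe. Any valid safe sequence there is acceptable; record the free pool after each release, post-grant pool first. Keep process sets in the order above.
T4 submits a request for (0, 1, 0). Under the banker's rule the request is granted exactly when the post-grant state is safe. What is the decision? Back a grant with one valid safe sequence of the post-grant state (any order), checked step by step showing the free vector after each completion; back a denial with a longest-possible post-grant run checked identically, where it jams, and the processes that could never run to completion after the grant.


GRANT — the state after the grant stays safe, e.g. via T2, T3, T1, T4.
Key observation: after the grant the pool drops to (3, 2, 1), which still lets T2 finish first and unwind the rest.
Step-by-step check of the post-grant state:
  pool = (3, 2, 1)
  T2: need (3, 2, 0) fits (3, 2, 1); releases (3, 1, 2), pool now (6, 3, 3)
  T3: need (5, 3, 2) fits (6, 3, 3); releases (0, 2, 1), pool now (6, 5, 4)
  T1: need (6, 2, 4) fits (6, 5, 4); releases (1, 2, 1), pool now (7, 7, 5)
  T4: need (6, 7, 5) fits (7, 7, 5); releases (2, 4, 3), pool now (9, 11, 8)


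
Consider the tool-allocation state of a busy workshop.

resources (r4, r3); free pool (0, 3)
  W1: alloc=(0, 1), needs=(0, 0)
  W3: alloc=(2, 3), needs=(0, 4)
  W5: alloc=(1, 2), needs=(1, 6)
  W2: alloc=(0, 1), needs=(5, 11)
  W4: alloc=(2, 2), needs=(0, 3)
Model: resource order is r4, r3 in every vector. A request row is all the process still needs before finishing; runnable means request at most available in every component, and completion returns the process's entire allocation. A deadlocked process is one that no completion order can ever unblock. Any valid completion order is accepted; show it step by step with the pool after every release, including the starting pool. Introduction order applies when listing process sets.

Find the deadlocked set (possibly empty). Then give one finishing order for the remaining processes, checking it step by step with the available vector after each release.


No process is deadlocked.
Key observation: no deadlock: W4 fits now, and the freed resources carry the rest through.
A valid finishing order for the others: W4, W1, W5, W3, W2. Check, step by step:
  pool = (0, 3)
  W4 needs (0, 3) <= (0, 3) -> finishes; pool += (2, 2) = (2, 5)
  W1 needs (0, 0) <= (2, 5) -> finishes; pool += (0, 1) = (2, 6)
  W5 needs (1, 6) <= (2, 6) -> finishes; pool += (1, 2) = (3, 8)
  W3 needs (0, 4) <= (3, 8) -> finishes; pool += (2, 3) = (5, 11)
  W2 needs (5, 11) <= (5, 11) -> finishes; pool += (0, 1) = (5, 12)


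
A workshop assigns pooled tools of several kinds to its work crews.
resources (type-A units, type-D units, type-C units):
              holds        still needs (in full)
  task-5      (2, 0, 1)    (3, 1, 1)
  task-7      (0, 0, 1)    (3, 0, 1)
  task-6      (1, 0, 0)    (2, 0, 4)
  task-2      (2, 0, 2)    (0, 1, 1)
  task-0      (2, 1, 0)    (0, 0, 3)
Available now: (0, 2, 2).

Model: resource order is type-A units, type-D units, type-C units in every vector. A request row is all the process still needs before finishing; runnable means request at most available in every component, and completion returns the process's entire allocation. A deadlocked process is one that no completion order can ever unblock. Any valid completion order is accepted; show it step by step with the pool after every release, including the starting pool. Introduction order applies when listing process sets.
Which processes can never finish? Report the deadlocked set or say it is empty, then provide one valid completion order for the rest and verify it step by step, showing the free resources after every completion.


No process is deadlocked.
Key observation: no deadlock: task-2 fits now, and the freed resources carry the rest through.
One completion order for the rest: task-2, task-0, task-5, task-7, task-6. Walking it through:
  pool = (0, 2, 2)
  run task-2 (needs (0, 1, 1), free (0, 2, 2)); after release of (2, 0, 2) the pool is (2, 2, 4)
  run task-0 (needs (0, 0, 3), free (2, 2, 4)); after release of (2, 1, 0) the pool is (4, 3, 4)
  run task-5 (needs (3, 1, 1), free (4, 3, 4)); after release of (2, 0, 1) the pool is (6, 3, 5)
  run task-7 (needs (3, 0, 1), free (6, 3, 5)); after release of (0, 0, 1) the pool is (6, 3, 6)
  run task-6 (needs (2, 0, 4), free (6, 3, 6)); after release of (1, 0, 0) the pool is (7, 3, 6)


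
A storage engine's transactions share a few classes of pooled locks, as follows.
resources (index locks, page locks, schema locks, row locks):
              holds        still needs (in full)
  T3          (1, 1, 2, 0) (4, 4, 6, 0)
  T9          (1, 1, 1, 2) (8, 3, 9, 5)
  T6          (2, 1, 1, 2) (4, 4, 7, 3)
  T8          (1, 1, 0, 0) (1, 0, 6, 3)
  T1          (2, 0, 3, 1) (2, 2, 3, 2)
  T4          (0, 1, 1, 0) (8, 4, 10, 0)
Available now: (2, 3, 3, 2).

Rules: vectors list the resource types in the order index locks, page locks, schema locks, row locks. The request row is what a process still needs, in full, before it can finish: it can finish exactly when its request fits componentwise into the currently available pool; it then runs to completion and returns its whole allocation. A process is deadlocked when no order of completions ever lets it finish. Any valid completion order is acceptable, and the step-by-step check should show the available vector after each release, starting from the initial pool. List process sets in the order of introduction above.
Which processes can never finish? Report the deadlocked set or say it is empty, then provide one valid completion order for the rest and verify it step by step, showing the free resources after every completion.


No process is deadlocked.
Key observation: no deadlock: T1 fits now, and the freed resources carry the rest through.
A valid finishing order for the others: T1, T8, T3, T6, T9, T4. Step-by-step check:
  pool = (2, 3, 3, 2)
  T1 needs (2, 2, 3, 2) <= (2, 3, 3, 2) -> finishes; pool += (2, 0, 3, 1) = (4, 3, 6, 3)
  T8 needs (1, 0, 6, 3) <= (4, 3, 6, 3) -> finishes; pool += (1, 1, 0, 0) = (5, 4, 6, 3)
  T3 needs (4, 4, 6, 0) <= (5, 4, 6, 3) -> finishes; pool += (1, 1, 2, 0) = (6, 5, 8, 3)
  T6 needs (4, 4, 7, 3) <= (6, 5, 8, 3) -> finishes; pool += (2, 1, 1, 2) = (8, 6, 9, 5)
  T9 needs (8, 3, 9, 5) <= (8, 6, 9, 5) -> finishes; pool += (1, 1, 1, 2) = (9, 7, 10, 7)
  T4 needs (8, 4, 10, 0) <= (9, 7, 10, 7) -> finishes; pool += (0, 1, 1, 0) = (9, 8, 11, 7)


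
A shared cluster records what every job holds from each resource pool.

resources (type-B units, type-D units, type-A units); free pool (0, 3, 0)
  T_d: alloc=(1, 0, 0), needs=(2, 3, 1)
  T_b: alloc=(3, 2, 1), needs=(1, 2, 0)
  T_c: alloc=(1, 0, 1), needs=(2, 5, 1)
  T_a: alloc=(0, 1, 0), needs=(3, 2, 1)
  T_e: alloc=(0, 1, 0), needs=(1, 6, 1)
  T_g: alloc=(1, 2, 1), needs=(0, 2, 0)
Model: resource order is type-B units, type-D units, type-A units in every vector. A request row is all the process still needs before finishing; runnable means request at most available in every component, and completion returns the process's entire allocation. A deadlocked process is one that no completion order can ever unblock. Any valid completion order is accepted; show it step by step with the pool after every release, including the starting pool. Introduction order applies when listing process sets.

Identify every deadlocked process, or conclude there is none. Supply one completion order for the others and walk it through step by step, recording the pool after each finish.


The deadlocked set is empty.
Key observation: no deadlock: T_g fits now, and the freed resources carry the rest through.
One completion order for the rest: T_g, T_b, T_a, T_d, T_c, T_e. Check, step by step:
  pool = (0, 3, 0)
  run T_g (needs (0, 2, 0), free (0, 3, 0)); after release of (1, 2, 1) the pool is (1, 5, 1)
  run T_b (needs (1, 2, 0), free (1, 5, 1)); after release of (3, 2, 1) the pool is (4, 7, 2)
  run T_a (needs (3, 2, 1), free (4, 7, 2)); after release of (0, 1, 0) the pool is (4, 8, 2)
  run T_d (needs (2, 3, 1), free (4, 8, 2)); after release of (1, 0, 0) the pool is (5, 8, 2)
  run T_c (needs (2, 5, 1), free (5, 8, 2)); after release of (1, 0, 1) the pool is (6, 8, 3)
  run T_e (needs (1, 6, 1), free (6, 8, 3)); after release of (0, 1, 0) the pool is (6, 9, 3)


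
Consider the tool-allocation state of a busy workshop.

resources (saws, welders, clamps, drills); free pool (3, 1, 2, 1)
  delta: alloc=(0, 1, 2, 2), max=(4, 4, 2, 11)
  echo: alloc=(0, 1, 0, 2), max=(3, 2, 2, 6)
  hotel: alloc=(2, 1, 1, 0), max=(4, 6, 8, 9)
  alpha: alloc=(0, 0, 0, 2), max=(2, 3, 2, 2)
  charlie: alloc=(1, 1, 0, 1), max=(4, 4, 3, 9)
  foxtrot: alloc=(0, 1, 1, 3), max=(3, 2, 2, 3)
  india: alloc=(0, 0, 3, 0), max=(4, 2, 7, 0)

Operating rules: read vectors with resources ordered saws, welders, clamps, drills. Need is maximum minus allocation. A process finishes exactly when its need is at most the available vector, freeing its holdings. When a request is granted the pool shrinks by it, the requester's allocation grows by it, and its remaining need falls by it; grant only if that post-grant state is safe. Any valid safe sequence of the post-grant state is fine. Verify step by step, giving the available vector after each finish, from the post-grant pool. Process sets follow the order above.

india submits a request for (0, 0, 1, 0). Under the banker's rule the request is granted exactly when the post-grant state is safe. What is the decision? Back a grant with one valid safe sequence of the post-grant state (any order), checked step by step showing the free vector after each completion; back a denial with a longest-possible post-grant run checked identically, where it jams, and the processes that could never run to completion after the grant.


DENY. Granting would leave the state unsafe.
Key observation: after foxtrot, echo, alpha the pool peaks at (3, 3, 2, 8), and each blocked process is short somewhere: delta on saws, drills; hotel on welders, clamps, drills; charlie on clamps; india on saws, clamps.
On the post-grant state, foxtrot, echo, alpha is a maximal run — nothing extends it. Step-by-step check:
  pool = (3, 1, 1, 1)
  foxtrot: need (3, 1, 1, 0) fits (3, 1, 1, 1); releases (0, 1, 1, 3), pool now (3, 2, 2, 4)
  echo: need (3, 1, 2, 4) fits (3, 2, 2, 4); releases (0, 1, 0, 2), pool now (3, 3, 2, 6)
  alpha: need (2, 3, 2, 0) fits (3, 3, 2, 6); releases (0, 0, 0, 2), pool now (3, 3, 2, 8)
  delta still needs (4, 3, 0, 9) but only (3, 3, 2, 8) is free — short on saws and drills
  hotel still needs (2, 5, 7, 9) but only (3, 3, 2, 8) is free — short on welders, clamps and drills
  charlie still needs (3, 3, 3, 8) but only (3, 3, 2, 8) is free — short on clamps
  india still needs (4, 2, 3, 0) but only (3, 3, 2, 8) is free — short on saws and clamps
Post-grant, the permanently blocked set is delta, hotel, charlie and india.


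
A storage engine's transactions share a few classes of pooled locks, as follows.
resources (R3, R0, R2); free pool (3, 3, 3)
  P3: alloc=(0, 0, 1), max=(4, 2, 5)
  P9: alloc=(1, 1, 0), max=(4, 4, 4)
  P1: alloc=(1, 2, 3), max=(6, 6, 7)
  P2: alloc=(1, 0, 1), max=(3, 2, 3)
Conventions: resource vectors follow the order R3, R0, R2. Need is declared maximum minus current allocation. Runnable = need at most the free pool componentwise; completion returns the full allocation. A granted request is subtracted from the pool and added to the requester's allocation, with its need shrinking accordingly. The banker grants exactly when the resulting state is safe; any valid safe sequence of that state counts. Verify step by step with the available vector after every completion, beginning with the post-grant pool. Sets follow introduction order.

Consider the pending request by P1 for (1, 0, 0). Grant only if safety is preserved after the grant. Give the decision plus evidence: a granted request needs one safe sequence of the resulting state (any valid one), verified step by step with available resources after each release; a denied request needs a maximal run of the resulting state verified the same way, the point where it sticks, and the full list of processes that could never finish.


GRANT — the state after the grant stays safe, e.g. via P2, P9, P3, P1.
Key observation: (2, 3, 3) free after granting still covers P2 first, and each release covers the next.
Check on the post-grant state, step by step:
  pool = (2, 3, 3)
  P2: need (2, 2, 2) fits (2, 3, 3); releases (1, 0, 1), pool now (3, 3, 4)
  P9: need (3, 3, 4) fits (3, 3, 4); releases (1, 1, 0), pool now (4, 4, 4)
  P3: need (4, 2, 4) fits (4, 4, 4); releases (0, 0, 1), pool now (4, 4, 5)
  P1: need (4, 4, 4) fits (4, 4, 5); releases (2, 2, 3), pool now (6, 6, 8)


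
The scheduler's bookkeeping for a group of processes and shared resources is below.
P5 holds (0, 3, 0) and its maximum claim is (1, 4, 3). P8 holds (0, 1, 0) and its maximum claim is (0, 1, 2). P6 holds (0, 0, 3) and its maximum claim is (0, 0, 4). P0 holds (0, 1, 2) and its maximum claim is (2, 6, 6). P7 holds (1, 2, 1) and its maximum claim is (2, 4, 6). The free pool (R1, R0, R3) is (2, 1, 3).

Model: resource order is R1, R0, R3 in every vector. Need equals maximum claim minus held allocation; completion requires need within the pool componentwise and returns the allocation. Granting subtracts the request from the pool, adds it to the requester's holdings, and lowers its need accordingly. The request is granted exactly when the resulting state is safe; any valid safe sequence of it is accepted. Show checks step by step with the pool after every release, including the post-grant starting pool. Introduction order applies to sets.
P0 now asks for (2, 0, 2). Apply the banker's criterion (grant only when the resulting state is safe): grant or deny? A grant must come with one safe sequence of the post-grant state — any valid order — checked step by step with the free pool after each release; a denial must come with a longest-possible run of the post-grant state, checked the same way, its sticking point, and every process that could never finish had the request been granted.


DENY: after the grant no complete ordering would exist.
Key observation: after P6, P8 the pool peaks at (0, 2, 4), and each blocked process is short somewhere: P5 on R1; P0 on R0; P7 on R1, R3.
After a pretend grant, a maximal execution: P6, P8 — then nothing else fits. Verifying each step:
  pool = (0, 1, 1)
  run P6 (needs (0, 0, 1), free (0, 1, 1)); after release of (0, 0, 3) the pool is (0, 1, 4)
  run P8 (needs (0, 0, 2), free (0, 1, 4)); after release of (0, 1, 0) the pool is (0, 2, 4)
  P5 still needs (1, 1, 3) but only (0, 2, 4) is free — short on R1
  P0 still needs (0, 5, 2) but only (0, 2, 4) is free — short on R0
  P7 still needs (1, 2, 5) but only (0, 2, 4) is free — short on R1 and R3
Had the request been granted, P5, P0 and P7 could never finish.


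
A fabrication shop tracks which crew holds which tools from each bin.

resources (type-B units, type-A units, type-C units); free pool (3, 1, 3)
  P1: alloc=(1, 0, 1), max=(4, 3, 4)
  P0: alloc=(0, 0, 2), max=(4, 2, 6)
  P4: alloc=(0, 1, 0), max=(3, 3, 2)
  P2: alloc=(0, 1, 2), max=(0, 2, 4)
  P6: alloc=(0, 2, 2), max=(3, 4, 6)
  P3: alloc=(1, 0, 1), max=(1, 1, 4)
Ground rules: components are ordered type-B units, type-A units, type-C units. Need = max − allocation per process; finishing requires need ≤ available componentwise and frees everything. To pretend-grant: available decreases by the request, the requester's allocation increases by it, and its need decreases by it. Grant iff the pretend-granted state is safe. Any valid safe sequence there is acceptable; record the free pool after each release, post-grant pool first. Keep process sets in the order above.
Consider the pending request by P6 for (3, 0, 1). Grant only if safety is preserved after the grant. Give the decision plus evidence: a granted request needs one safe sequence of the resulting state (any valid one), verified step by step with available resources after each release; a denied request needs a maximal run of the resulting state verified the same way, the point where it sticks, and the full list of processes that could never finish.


GRANT — the state after the grant stays safe, e.g. via P2, P3, P6, P0, P1, P4.
Key observation: (0, 1, 2) free after granting still covers P2 first, and each release covers the next.
Verifying the post-grant state step by step:
  pool = (0, 1, 2)
  run P2 (needs (0, 1, 2), free (0, 1, 2)); after release of (0, 1, 2) the pool is (0, 2, 4)
  run P3 (needs (0, 1, 3), free (0, 2, 4)); after release of (1, 0, 1) the pool is (1, 2, 5)
  run P6 (needs (0, 2, 3), free (1, 2, 5)); after release of (3, 2, 3) the pool is (4, 4, 8)
  run P0 (needs (4, 2, 4), free (4, 4, 8)); after release of (0, 0, 2) the pool is (4, 4, 10)
  run P1 (needs (3, 3, 3), free (4, 4, 10)); after release of (1, 0, 1) the pool is (5, 4, 11)
  run P4 (needs (3, 2, 2), free (5, 4, 11)); after release of (0, 1, 0) the pool is (5, 5, 11)


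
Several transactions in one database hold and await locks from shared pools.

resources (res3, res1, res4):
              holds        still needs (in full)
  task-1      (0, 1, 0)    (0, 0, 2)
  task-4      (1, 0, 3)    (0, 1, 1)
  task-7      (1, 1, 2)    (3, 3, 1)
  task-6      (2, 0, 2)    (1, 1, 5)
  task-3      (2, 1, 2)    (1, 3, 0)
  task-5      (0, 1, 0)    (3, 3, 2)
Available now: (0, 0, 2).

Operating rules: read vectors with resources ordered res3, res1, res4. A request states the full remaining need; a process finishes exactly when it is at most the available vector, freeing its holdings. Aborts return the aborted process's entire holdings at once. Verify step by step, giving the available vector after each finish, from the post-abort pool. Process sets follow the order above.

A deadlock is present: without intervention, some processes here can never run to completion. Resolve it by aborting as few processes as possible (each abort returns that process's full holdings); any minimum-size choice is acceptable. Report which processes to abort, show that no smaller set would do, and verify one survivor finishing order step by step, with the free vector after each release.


Abort task-3 and task-5.
Key observation: the returned (2, 2, 2) from task-3 and task-5 is what brings task-7 — unrunnable before, under any order — into play at step 4.
Why nothing smaller works — every single abort fails: task-1 alone leaves task-7 blocked (short on res1); task-4 alone leaves task-7 blocked (short on res1); task-7 alone leaves task-3 blocked (short on res1); task-6 alone leaves task-7 blocked (short on res1); task-3 alone leaves task-7 blocked (short on res1); task-5 alone leaves task-7 blocked (short on res1).
Survivors finish in the order: task-4, task-1, task-6, task-7. Walking it through (pool after the aborts first):
  pool = (2, 2, 4)
  task-4: need (0, 1, 1) fits (2, 2, 4); releases (1, 0, 3), pool now (3, 2, 7)
  task-1: need (0, 0, 2) fits (3, 2, 7); releases (0, 1, 0), pool now (3, 3, 7)
  task-6: need (1, 1, 5) fits (3, 3, 7); releases (2, 0, 2), pool now (5, 3, 9)
  task-7: need (3, 3, 1) fits (5, 3, 9); releases (1, 1, 2), pool now (6, 4, 11)


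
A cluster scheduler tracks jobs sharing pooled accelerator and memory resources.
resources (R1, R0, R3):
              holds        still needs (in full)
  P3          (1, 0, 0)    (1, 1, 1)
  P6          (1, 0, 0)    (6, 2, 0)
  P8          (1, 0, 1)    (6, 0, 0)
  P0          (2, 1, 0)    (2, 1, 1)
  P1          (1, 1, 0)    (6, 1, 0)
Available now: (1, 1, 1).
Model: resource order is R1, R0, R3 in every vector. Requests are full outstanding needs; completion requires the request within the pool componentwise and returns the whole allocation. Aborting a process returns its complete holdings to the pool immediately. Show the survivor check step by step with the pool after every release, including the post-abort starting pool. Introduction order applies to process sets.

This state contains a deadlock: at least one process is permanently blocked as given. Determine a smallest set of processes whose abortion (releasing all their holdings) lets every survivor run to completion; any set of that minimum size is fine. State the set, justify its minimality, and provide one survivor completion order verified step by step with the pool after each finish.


Abort P8 and P1.
Key observation: aborting P8 and P1 returns (2, 1, 1), and P6 — hopeless before — runs at step 3 with the returned capacity in the pool.
Why nothing smaller works — every single abort fails: P3 alone leaves P6 blocked (short on R1); P6 alone leaves P8 blocked (short on R1); P8 alone leaves P6 blocked (short on R1); P0 alone leaves P6 blocked (short on R1); P1 alone leaves P6 blocked (short on R1).
The survivors complete as P3, P0, P6. Walking it through (starting from the post-abort pool):
  pool = (3, 2, 2)
  P3: need (1, 1, 1) fits (3, 2, 2); releases (1, 0, 0), pool now (4, 2, 2)
  P0: need (2, 1, 1) fits (4, 2, 2); releases (2, 1, 0), pool now (6, 3, 2)
  P6: need (6, 2, 0) fits (6, 3, 2); releases (1, 0, 0), pool now (7, 3, 2)
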